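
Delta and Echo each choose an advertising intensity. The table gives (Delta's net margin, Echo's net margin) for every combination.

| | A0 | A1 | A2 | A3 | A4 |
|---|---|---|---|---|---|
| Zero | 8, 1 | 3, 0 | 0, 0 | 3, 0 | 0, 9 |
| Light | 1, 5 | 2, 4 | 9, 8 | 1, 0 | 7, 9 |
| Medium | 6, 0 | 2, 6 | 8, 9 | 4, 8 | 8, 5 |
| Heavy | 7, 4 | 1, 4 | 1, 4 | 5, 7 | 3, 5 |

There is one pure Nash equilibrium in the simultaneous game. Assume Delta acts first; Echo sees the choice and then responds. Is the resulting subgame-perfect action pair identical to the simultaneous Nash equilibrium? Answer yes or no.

no

Solve by backward induction (Delta leads).
- Zero: BR = A4, leader payoff 0.
- Light: BR = A4, leader payoff 7.
- Medium: BR = A2, leader payoff 8.
- Heavy: BR = A3, leader payoff 5.
Delta's induced payoffs are 0, 7, 8, 5, so Delta commits to Medium. Subgame-perfect outcome: (Medium, A2) with payoffs (8, 9).
Now find the simultaneous Nash equilibrium.
Delta's best replies: A0→Zero; A1→Zero; A2→Light; A3→Heavy; A4→Medium.
Echo's best replies: Zero→A4; Light→A4; Medium→A2; Heavy→A3.
Only (Heavy, A3) has each player best-responding; Nash payoffs (5, 7).
Sequential outcome (Medium, A2) differs from the Nash profile (Heavy, A3).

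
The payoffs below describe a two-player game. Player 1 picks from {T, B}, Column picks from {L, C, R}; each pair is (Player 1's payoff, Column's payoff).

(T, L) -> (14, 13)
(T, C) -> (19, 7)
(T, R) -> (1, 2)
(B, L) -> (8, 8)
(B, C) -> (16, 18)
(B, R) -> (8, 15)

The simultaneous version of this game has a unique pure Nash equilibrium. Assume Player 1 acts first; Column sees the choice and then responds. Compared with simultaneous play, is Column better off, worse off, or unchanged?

Solve by backward induction (Player 1 leads).
- T: Column compares 13, 7, 2 and picks L; Player 1 would get 14.
- B: Column compares 8, 18, 15 and picks C; Player 1 would get 16.
Maximizing over 14, 16, Player 1 chooses B. Subgame-perfect outcome: (B, C) with payoffs (16, 18).
Under simultaneous play:
Player 1's best replies: L→T; C→T; R→B.
Column's best replies: T→L; B→C.
Only (T, L) has each player best-responding; Nash payoffs (14, 13).
Column earns 18 sequentially versus 13 at the Nash outcome: better off.

better off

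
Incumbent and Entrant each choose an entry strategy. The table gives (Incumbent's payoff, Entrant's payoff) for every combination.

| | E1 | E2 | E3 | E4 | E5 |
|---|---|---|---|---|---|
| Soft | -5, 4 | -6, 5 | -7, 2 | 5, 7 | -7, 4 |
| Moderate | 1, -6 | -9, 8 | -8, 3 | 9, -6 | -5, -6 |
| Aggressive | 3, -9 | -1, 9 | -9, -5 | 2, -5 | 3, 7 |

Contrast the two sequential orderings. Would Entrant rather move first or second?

If Incumbent leads: Entrant's best replies are Soft→E4, Moderate→E2, Aggressive→E2; Incumbent's induced payoffs 5, -9, -1; outcome (Soft, E4), payoffs (5, 7).
If Entrant leads: Incumbent's best replies are E1→Aggressive, E2→Aggressive, E3→Soft, E4→Moderate, E5→Aggressive; Entrant's induced payoffs -9, 9, 2, -6, 7; outcome (Aggressive, E2), payoffs (-1, 9).
Entrant gets 9 moving first and 7 moving second, so Entrant prefers to move first.

first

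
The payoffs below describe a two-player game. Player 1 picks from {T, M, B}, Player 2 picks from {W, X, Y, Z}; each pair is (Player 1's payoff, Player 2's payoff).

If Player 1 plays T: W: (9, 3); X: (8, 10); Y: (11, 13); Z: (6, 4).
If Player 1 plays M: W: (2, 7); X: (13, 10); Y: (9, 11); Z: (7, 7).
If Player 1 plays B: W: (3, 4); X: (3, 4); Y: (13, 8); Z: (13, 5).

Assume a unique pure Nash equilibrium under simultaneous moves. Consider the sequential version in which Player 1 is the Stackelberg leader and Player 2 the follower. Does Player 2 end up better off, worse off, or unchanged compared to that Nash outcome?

unchanged

Solve by backward induction (Player 1 leads).
- T: Player 2 compares 3, 10, 13, 4 and picks Y; Player 1 would get 11.
- M: Player 2 compares 7, 10, 11, 7 and picks Y; Player 1 would get 9.
- B: Player 2 compares 4, 4, 8, 5 and picks Y; Player 1 would get 13.
Maximizing over 11, 9, 13, Player 1 chooses B. Subgame-perfect outcome: (B, Y) with payoffs (13, 8).
Under simultaneous play:
Player 1's best replies: W→T; X→M; Y→B; Z→B.
Player 2's best replies: T→Y; M→Y; B→Y.
The unique mutual best reply is (B, Y), giving (13, 8).
Player 2 earns 8 sequentially versus 8 at the Nash outcome: unchanged.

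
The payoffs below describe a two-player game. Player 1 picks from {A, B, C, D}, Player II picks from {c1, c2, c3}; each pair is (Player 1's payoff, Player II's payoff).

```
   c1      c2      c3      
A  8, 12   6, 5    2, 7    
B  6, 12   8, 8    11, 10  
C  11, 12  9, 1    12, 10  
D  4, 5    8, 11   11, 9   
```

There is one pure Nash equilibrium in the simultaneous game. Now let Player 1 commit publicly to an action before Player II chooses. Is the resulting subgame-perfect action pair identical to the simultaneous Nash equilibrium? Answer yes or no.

Backward induction with Player 1 moving first.
- A: BR = c1, leader payoff 8.
- B: BR = c1, leader payoff 6.
- C: BR = c1, leader payoff 11.
- D: BR = c2, leader payoff 8.
Maximizing over 8, 6, 11, 8, Player 1 chooses C. Subgame-perfect outcome: (C, c1) with payoffs (11, 12).
Under simultaneous play:
Player 1's best replies: c1→C; c2→C; c3→C.
Player II's best replies: A→c1; B→c1; C→c1; D→c2.
Only (C, c1) has each player best-responding; Nash payoffs (11, 12).
Sequential outcome (C, c1) coincides with the Nash profile (C, c1).

yes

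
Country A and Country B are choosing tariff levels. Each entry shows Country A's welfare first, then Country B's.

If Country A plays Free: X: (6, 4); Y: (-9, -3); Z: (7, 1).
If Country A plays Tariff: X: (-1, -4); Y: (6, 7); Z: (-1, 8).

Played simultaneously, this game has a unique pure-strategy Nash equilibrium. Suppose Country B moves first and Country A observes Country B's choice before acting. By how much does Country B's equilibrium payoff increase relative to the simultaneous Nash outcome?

Work backward from Country A's decision.
- X → Country A plays Free (best of 6, -1); Country B gets 4.
- Y → Country A plays Tariff (best of -9, 6); Country B gets 7.
- Z → Country A plays Free (best of 7, -1); Country B gets 1.
Country B's induced payoffs are 4, 7, 1, so Country B commits to Y. Subgame-perfect outcome: (Tariff, Y) with payoffs (6, 7).
Now find the simultaneous Nash equilibrium.
Country A's best replies: X→Free; Y→Tariff; Z→Free.
Country B's best replies: Free→X; Tariff→Z.
The unique mutual best reply is (Free, X), giving (6, 4).
Country B's commitment gain: 7 − 4 = 3.

3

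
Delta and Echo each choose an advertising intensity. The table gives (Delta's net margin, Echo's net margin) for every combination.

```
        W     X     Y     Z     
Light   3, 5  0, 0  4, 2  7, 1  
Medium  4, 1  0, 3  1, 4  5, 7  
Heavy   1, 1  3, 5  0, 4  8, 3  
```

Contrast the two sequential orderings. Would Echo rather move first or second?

If Delta leads: Echo's best replies are Light→W, Medium→Z, Heavy→X; Delta's induced payoffs 3, 5, 3; outcome (Medium, Z), payoffs (5, 7).
If Echo leads: Delta's best replies are W→Medium, X→Heavy, Y→Light, Z→Heavy; Echo's induced payoffs 1, 5, 2, 3; outcome (Heavy, X), payoffs (3, 5).
Echo gets 5 moving first and 7 moving second, so Echo prefers to move second.

second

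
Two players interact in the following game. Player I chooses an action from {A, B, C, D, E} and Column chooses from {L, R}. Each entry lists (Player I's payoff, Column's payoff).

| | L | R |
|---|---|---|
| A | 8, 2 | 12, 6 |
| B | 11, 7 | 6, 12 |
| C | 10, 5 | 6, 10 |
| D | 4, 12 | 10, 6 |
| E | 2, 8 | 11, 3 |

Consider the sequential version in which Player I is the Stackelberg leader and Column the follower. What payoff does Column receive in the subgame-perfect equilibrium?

Column best-responds to each possible Player I move:
- A: BR = R, leader payoff 12.
- B: BR = R, leader payoff 6.
- C: BR = R, leader payoff 6.
- D: BR = L, leader payoff 4.
- E: BR = L, leader payoff 2.
Player I's induced payoffs are 12, 6, 6, 4, 2, so Player I commits to A. Subgame-perfect outcome: (A, R) with payoffs (12, 6).

6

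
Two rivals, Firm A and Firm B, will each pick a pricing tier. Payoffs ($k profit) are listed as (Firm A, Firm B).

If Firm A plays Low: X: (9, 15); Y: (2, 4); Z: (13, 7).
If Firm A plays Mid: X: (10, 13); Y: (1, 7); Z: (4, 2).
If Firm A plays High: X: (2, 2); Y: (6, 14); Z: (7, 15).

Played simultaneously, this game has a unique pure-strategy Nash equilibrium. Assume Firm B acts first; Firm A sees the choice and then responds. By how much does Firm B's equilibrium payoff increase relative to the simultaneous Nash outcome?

Solve by backward induction (Firm B leads).
- X: BR = Mid, leader payoff 13.
- Y: BR = High, leader payoff 14.
- Z: BR = Low, leader payoff 7.
Maximizing over 13, 14, 7, Firm B chooses Y. Subgame-perfect outcome: (High, Y) with payoffs (6, 14).
Now find the simultaneous Nash equilibrium.
Firm A's best replies: X→Mid; Y→High; Z→Low.
Firm B's best replies: Low→X; Mid→X; High→Z.
Only (Mid, X) has each player best-responding; Nash payoffs (10, 13).
Firm B's commitment gain: 14 − 13 = 1.

1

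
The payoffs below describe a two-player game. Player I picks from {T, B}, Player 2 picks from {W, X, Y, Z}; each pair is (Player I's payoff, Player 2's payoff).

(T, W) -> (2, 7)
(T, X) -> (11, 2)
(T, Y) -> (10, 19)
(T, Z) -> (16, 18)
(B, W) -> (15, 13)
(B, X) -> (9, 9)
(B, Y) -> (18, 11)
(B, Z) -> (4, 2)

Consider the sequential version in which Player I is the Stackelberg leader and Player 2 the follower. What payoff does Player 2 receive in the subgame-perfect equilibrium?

Backward induction with Player I moving first.
- T: Player 2 compares 7, 2, 19, 18 and picks Y; Player I would get 10.
- B: Player 2 compares 13, 9, 11, 2 and picks W; Player I would get 15.
Maximizing over 10, 15, Player I chooses B. Subgame-perfect outcome: (B, W) with payoffs (15, 13).

13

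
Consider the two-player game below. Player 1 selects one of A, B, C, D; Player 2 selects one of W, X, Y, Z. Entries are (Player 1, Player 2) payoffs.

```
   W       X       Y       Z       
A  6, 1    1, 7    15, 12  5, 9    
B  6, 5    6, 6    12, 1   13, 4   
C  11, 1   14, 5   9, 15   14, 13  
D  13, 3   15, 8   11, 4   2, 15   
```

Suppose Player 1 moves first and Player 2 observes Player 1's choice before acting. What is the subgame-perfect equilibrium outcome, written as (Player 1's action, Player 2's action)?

Work backward from Player 2's decision.
- A: Player 2 compares 1, 7, 12, 9 and picks Y; Player 1 would get 15.
- B: Player 2 compares 5, 6, 1, 4 and picks X; Player 1 would get 6.
- C: Player 2 compares 1, 5, 15, 13 and picks Y; Player 1 would get 9.
- D: Player 2 compares 3, 8, 4, 15 and picks Z; Player 1 would get 2.
Player 1's induced payoffs are 15, 6, 9, 2, so Player 1 commits to A. Subgame-perfect outcome: (A, Y) with payoffs (15, 12).

(A, Y)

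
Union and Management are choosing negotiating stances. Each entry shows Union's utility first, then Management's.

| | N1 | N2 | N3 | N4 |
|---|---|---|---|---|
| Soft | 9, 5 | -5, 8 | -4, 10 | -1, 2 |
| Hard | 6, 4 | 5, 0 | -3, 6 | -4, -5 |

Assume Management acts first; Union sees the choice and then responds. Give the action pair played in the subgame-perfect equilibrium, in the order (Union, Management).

(Hard, N3)

Work backward from Union's decision.
- N1 → Union plays Soft (best of 9, 6); Management gets 5.
- N2 → Union plays Hard (best of -5, 5); Management gets 0.
- N3 → Union plays Hard (best of -4, -3); Management gets 6.
- N4 → Union plays Soft (best of -1, -4); Management gets 2.
Among 5, 0, 6, 2, the best is 6 at N3. Subgame-perfect outcome: (Hard, N3) with payoffs (-3, 6).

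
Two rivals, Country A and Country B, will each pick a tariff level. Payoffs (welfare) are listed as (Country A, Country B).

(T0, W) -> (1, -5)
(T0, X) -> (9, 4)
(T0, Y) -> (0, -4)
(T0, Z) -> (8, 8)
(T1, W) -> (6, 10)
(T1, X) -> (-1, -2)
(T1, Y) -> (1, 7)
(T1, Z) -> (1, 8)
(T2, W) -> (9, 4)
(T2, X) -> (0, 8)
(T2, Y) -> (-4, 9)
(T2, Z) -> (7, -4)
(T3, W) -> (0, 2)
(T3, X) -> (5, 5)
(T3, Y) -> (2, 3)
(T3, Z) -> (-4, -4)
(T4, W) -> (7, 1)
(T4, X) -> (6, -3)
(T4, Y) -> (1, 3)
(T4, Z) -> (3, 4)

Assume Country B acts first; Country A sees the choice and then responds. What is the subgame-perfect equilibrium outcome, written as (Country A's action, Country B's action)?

Solve by backward induction (Country B leads).
- W: BR = T2, leader payoff 4.
- X: BR = T0, leader payoff 4.
- Y: BR = T3, leader payoff 3.
- Z: BR = T0, leader payoff 8.
Among 4, 4, 3, 8, the best is 8 at Z. Subgame-perfect outcome: (T0, Z) with payoffs (8, 8).

(T0, Z)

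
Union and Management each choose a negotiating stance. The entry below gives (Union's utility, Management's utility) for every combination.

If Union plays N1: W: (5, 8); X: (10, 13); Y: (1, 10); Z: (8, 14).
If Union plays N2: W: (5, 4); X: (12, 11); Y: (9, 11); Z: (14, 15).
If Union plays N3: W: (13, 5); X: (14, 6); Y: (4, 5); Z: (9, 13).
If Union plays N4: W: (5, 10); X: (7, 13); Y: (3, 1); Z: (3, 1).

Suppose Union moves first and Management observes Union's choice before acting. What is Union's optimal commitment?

Solve by backward induction (Union leads).
- N1: BR = Z, leader payoff 8.
- N2: BR = Z, leader payoff 14.
- N3: BR = Z, leader payoff 9.
- N4: BR = X, leader payoff 7.
Maximizing over 8, 14, 9, 7, Union chooses N2. Subgame-perfect outcome: (N2, Z) with payoffs (14, 15).

N2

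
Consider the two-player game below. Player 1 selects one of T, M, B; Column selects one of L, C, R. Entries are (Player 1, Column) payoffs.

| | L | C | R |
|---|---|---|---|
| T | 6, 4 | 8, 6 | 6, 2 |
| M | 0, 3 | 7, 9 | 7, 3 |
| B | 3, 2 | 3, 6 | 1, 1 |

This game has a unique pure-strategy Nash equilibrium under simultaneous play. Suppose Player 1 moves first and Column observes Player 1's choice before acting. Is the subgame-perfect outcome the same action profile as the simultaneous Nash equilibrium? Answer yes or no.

Work backward from Column's decision.
- T: BR = C, leader payoff 8.
- M: BR = C, leader payoff 7.
- B: BR = C, leader payoff 3.
Maximizing over 8, 7, 3, Player 1 chooses T. Subgame-perfect outcome: (T, C) with payoffs (8, 6).
For the simultaneous game, intersect best replies.
Player 1's best replies: L→T; C→T; R→M.
Column's best replies: T→C; M→C; B→C.
The unique mutual best reply is (T, C), giving (8, 6).
Sequential outcome (T, C) coincides with the Nash profile (T, C).

yes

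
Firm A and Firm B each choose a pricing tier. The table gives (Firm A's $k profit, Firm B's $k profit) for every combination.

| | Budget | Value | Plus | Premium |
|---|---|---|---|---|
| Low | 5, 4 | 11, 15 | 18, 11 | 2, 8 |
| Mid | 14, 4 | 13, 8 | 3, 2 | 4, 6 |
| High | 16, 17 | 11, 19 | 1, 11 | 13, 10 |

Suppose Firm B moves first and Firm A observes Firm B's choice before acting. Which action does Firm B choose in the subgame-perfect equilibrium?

Solve by backward induction (Firm B leads).
- Budget: Firm A compares 5, 14, 16 and picks High; Firm B would get 17.
- Value: Firm A compares 11, 13, 11 and picks Mid; Firm B would get 8.
- Plus: Firm A compares 18, 3, 1 and picks Low; Firm B would get 11.
- Premium: Firm A compares 2, 4, 13 and picks High; Firm B would get 10.
Among 17, 8, 11, 10, the best is 17 at Budget. Subgame-perfect outcome: (High, Budget) with payoffs (16, 17).

Budget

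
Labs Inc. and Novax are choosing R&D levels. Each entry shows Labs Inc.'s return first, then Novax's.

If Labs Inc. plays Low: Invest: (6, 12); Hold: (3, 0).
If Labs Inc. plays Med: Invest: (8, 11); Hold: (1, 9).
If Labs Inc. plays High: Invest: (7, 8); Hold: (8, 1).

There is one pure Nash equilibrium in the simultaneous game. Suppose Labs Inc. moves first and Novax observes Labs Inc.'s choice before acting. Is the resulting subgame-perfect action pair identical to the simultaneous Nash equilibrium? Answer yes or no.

yes

Solve by backward induction (Labs Inc. leads).
- Low: Novax compares 12, 0 and picks Invest; Labs Inc. would get 6.
- Med: Novax compares 11, 9 and picks Invest; Labs Inc. would get 8.
- High: Novax compares 8, 1 and picks Invest; Labs Inc. would get 7.
Among 6, 8, 7, the best is 8 at Med. Subgame-perfect outcome: (Med, Invest) with payoffs (8, 11).
Now find the simultaneous Nash equilibrium.
Labs Inc.'s best replies: Invest→Med; Hold→High.
Novax's best replies: Low→Invest; Med→Invest; High→Invest.
The unique mutual best reply is (Med, Invest), giving (8, 11).
Sequential outcome (Med, Invest) coincides with the Nash profile (Med, Invest).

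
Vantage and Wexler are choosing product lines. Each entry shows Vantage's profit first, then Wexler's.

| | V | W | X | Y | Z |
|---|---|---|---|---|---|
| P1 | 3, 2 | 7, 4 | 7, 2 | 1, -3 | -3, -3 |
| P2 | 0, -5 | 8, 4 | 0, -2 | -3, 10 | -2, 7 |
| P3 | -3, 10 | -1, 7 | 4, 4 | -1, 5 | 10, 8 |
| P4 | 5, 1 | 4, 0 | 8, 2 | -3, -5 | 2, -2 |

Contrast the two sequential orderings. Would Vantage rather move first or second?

second

If Vantage leads: Wexler's best replies are P1→W, P2→Y, P3→V, P4→X; Vantage's induced payoffs 7, -3, -3, 8; outcome (P4, X), payoffs (8, 2).
If Wexler leads: Vantage's best replies are V→P4, W→P2, X→P4, Y→P1, Z→P3; Wexler's induced payoffs 1, 4, 2, -3, 8; outcome (P3, Z), payoffs (10, 8).
Vantage gets 8 moving first and 10 moving second, so Vantage prefers to move second.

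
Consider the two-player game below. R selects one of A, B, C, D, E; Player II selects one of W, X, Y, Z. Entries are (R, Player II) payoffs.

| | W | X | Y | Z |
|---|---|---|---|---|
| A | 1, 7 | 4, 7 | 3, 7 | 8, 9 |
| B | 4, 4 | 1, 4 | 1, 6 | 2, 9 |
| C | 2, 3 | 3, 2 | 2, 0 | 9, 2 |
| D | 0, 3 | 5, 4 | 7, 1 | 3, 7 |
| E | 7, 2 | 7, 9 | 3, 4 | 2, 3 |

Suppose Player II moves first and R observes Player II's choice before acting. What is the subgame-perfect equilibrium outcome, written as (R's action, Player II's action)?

Work backward from R's decision.
- W: BR = E, leader payoff 2.
- X: BR = E, leader payoff 9.
- Y: BR = D, leader payoff 1.
- Z: BR = C, leader payoff 2.
Player II's induced payoffs are 2, 9, 1, 2, so Player II commits to X. Subgame-perfect outcome: (E, X) with payoffs (7, 9).

(E, X)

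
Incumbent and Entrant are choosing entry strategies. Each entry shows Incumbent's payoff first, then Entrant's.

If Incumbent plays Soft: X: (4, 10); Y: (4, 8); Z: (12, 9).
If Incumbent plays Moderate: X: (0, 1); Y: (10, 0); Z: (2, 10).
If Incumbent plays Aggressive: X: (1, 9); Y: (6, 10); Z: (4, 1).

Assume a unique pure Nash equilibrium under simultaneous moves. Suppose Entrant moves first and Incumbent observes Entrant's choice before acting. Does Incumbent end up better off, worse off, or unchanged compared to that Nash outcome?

Solve by backward induction (Entrant leads).
- X → Incumbent plays Soft (best of 4, 0, 1); Entrant gets 10.
- Y → Incumbent plays Moderate (best of 4, 10, 6); Entrant gets 0.
- Z → Incumbent plays Soft (best of 12, 2, 4); Entrant gets 9.
Entrant's induced payoffs are 10, 0, 9, so Entrant commits to X. Subgame-perfect outcome: (Soft, X) with payoffs (4, 10).
Under simultaneous play:
Incumbent's best replies: X→Soft; Y→Moderate; Z→Soft.
Entrant's best replies: Soft→X; Moderate→Z; Aggressive→Y.
The unique mutual best reply is (Soft, X), giving (4, 10).
Incumbent earns 4 sequentially versus 4 at the Nash outcome: unchanged.

unchanged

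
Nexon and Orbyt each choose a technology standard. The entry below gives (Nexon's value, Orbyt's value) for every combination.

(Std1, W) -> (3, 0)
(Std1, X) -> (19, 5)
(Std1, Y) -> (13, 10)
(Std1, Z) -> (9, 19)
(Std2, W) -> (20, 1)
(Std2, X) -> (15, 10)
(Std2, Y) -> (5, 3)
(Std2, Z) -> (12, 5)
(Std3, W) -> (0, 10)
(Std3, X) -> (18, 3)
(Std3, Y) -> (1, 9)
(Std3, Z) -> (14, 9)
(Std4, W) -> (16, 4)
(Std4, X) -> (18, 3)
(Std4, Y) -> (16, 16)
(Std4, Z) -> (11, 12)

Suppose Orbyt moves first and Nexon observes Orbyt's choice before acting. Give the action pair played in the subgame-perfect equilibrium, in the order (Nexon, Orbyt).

(Std4, Y)

Nexon best-responds to each possible Orbyt move:
- W: BR = Std2, leader payoff 1.
- X: BR = Std1, leader payoff 5.
- Y: BR = Std4, leader payoff 16.
- Z: BR = Std3, leader payoff 9.
Orbyt's induced payoffs are 1, 5, 16, 9, so Orbyt commits to Y. Subgame-perfect outcome: (Std4, Y) with payoffs (16, 16).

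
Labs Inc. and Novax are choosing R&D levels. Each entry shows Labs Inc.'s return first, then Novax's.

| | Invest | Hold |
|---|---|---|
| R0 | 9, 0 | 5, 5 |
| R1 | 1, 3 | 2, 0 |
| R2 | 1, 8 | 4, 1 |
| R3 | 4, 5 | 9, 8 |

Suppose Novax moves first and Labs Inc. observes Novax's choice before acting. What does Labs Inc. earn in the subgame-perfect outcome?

9

Solve by backward induction (Novax leads).
- Invest → Labs Inc. plays R0 (best of 9, 1, 1, 4); Novax gets 0.
- Hold → Labs Inc. plays R3 (best of 5, 2, 4, 9); Novax gets 8.
Maximizing over 0, 8, Novax chooses Hold. Subgame-perfect outcome: (R3, Hold) with payoffs (9, 8).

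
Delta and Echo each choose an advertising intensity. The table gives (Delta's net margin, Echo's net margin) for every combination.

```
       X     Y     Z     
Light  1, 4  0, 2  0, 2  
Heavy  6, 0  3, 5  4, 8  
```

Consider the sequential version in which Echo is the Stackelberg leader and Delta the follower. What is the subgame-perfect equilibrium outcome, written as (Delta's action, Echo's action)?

(Heavy, Z)

Work backward from Delta's decision.
- X: Delta compares 1, 6 and picks Heavy; Echo would get 0.
- Y: Delta compares 0, 3 and picks Heavy; Echo would get 5.
- Z: Delta compares 0, 4 and picks Heavy; Echo would get 8.
Among 0, 5, 8, the best is 8 at Z. Subgame-perfect outcome: (Heavy, Z) with payoffs (4, 8).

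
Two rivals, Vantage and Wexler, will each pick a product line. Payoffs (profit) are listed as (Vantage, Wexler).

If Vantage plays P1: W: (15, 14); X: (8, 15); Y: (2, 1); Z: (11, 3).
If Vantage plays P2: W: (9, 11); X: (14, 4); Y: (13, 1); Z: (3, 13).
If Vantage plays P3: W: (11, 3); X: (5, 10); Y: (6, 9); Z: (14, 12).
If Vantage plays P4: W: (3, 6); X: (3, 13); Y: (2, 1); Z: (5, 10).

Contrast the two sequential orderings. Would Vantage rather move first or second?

second

If Vantage leads: Wexler's best replies are P1→X, P2→Z, P3→Z, P4→X; Vantage's induced payoffs 8, 3, 14, 3; outcome (P3, Z), payoffs (14, 12).
If Wexler leads: Vantage's best replies are W→P1, X→P2, Y→P2, Z→P3; Wexler's induced payoffs 14, 4, 1, 12; outcome (P1, W), payoffs (15, 14).
Vantage gets 14 moving first and 15 moving second, so Vantage prefers to move second.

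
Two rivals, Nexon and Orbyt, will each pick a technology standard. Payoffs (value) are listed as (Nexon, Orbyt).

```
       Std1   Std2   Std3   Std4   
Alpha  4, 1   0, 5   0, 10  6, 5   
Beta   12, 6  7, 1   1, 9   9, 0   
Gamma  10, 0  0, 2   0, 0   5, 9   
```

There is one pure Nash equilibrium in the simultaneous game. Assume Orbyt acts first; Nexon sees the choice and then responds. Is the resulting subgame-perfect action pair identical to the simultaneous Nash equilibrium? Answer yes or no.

yes

Solve by backward induction (Orbyt leads).
- Std1: Nexon compares 4, 12, 10 and picks Beta; Orbyt would get 6.
- Std2: Nexon compares 0, 7, 0 and picks Beta; Orbyt would get 1.
- Std3: Nexon compares 0, 1, 0 and picks Beta; Orbyt would get 9.
- Std4: Nexon compares 6, 9, 5 and picks Beta; Orbyt would get 0.
Orbyt's induced payoffs are 6, 1, 9, 0, so Orbyt commits to Std3. Subgame-perfect outcome: (Beta, Std3) with payoffs (1, 9).
Now find the simultaneous Nash equilibrium.
Nexon's best replies: Std1→Beta; Std2→Beta; Std3→Beta; Std4→Beta.
Orbyt's best replies: Alpha→Std3; Beta→Std3; Gamma→Std4.
Only (Beta, Std3) has each player best-responding; Nash payoffs (1, 9).
Sequential outcome (Beta, Std3) coincides with the Nash profile (Beta, Std3).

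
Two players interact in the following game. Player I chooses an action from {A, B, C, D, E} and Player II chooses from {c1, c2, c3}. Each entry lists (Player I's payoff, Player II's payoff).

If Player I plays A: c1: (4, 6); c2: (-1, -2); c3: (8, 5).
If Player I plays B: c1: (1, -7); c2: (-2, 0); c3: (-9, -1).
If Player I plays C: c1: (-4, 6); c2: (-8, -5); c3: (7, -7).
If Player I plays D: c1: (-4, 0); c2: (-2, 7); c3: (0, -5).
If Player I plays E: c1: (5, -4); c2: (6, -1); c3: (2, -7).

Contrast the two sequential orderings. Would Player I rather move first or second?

second

If Player I leads: Player II's best replies are A→c1, B→c2, C→c1, D→c2, E→c2; Player I's induced payoffs 4, -2, -4, -2, 6; outcome (E, c2), payoffs (6, -1).
If Player II leads: Player I's best replies are c1→E, c2→E, c3→A; Player II's induced payoffs -4, -1, 5; outcome (A, c3), payoffs (8, 5).
Player I gets 6 moving first and 8 moving second, so Player I prefers to move second.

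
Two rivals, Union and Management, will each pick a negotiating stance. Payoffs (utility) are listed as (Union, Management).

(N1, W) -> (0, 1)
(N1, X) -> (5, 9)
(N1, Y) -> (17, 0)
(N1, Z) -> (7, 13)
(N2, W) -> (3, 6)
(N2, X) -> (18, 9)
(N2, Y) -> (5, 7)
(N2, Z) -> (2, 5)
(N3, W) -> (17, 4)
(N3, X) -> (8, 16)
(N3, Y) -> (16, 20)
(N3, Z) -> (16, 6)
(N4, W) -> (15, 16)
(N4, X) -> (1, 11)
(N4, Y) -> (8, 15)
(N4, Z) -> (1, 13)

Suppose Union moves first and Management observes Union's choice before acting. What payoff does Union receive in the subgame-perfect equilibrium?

Management best-responds to each possible Union move:
- N1: Management compares 1, 9, 0, 13 and picks Z; Union would get 7.
- N2: Management compares 6, 9, 7, 5 and picks X; Union would get 18.
- N3: Management compares 4, 16, 20, 6 and picks Y; Union would get 16.
- N4: Management compares 16, 11, 15, 13 and picks W; Union would get 15.
Maximizing over 7, 18, 16, 15, Union chooses N2. Subgame-perfect outcome: (N2, X) with payoffs (18, 9).

18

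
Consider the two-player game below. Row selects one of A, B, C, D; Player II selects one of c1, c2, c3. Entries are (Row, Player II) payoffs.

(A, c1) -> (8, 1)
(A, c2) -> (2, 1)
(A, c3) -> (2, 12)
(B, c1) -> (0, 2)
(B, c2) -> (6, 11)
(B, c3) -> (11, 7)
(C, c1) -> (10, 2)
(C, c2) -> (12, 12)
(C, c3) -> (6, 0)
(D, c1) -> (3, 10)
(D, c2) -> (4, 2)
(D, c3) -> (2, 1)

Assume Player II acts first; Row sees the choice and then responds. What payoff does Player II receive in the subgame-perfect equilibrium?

12

Backward induction with Player II moving first.
- c1: Row compares 8, 0, 10, 3 and picks C; Player II would get 2.
- c2: Row compares 2, 6, 12, 4 and picks C; Player II would get 12.
- c3: Row compares 2, 11, 6, 2 and picks B; Player II would get 7.
Among 2, 12, 7, the best is 12 at c2. Subgame-perfect outcome: (C, c2) with payoffs (12, 12).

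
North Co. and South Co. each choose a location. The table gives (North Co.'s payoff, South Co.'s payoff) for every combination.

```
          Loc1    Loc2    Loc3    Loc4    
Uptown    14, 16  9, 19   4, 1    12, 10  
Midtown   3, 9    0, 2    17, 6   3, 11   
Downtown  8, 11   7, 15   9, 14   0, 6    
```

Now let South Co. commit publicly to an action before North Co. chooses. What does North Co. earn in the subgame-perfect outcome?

9

North Co. best-responds to each possible South Co. move:
- Loc1: BR = Uptown, leader payoff 16.
- Loc2: BR = Uptown, leader payoff 19.
- Loc3: BR = Midtown, leader payoff 6.
- Loc4: BR = Uptown, leader payoff 10.
Among 16, 19, 6, 10, the best is 19 at Loc2. Subgame-perfect outcome: (Uptown, Loc2) with payoffs (9, 19).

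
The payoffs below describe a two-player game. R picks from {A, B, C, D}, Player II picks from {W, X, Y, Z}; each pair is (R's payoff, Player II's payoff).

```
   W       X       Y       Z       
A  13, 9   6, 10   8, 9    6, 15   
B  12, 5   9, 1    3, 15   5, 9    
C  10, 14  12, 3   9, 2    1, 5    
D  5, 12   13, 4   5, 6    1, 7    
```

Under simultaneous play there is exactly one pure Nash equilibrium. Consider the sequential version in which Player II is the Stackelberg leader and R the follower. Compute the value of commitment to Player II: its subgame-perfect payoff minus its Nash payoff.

Work backward from R's decision.
- W: BR = A, leader payoff 9.
- X: BR = D, leader payoff 4.
- Y: BR = C, leader payoff 2.
- Z: BR = A, leader payoff 15.
Maximizing over 9, 4, 2, 15, Player II chooses Z. Subgame-perfect outcome: (A, Z) with payoffs (6, 15).
For the simultaneous game, intersect best replies.
R's best replies: W→A; X→D; Y→C; Z→A.
Player II's best replies: A→Z; B→Y; C→W; D→W.
The unique mutual best reply is (A, Z), giving (6, 15).
Player II's commitment gain: 15 − 15 = 0.

0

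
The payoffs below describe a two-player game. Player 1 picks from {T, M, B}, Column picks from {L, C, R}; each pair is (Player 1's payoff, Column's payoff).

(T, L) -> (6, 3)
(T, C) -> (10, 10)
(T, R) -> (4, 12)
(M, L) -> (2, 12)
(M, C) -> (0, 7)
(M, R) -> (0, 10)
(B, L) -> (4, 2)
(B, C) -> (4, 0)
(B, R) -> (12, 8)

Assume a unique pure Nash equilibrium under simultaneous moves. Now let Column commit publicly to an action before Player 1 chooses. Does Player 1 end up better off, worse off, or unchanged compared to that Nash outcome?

Player 1 best-responds to each possible Column move:
- L: Player 1 compares 6, 2, 4 and picks T; Column would get 3.
- C: Player 1 compares 10, 0, 4 and picks T; Column would get 10.
- R: Player 1 compares 4, 0, 12 and picks B; Column would get 8.
Column's induced payoffs are 3, 10, 8, so Column commits to C. Subgame-perfect outcome: (T, C) with payoffs (10, 10).
Under simultaneous play:
Player 1's best replies: L→T; C→T; R→B.
Column's best replies: T→R; M→L; B→R.
The unique mutual best reply is (B, R), giving (12, 8).
Player 1 earns 10 sequentially versus 12 at the Nash outcome: worse off.

worse off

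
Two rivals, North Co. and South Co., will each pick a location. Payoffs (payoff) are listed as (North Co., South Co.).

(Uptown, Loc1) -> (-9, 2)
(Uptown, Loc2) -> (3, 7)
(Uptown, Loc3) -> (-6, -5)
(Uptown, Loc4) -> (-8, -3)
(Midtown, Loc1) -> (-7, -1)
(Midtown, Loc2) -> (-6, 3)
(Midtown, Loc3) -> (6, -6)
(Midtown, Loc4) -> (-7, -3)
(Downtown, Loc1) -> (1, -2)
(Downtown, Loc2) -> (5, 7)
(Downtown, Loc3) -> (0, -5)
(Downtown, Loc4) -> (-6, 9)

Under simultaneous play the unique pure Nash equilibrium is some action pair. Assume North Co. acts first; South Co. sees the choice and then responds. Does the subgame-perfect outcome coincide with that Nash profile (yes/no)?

Solve by backward induction (North Co. leads).
- Uptown → South Co. plays Loc2 (best of 2, 7, -5, -3); North Co. gets 3.
- Midtown → South Co. plays Loc2 (best of -1, 3, -6, -3); North Co. gets -6.
- Downtown → South Co. plays Loc4 (best of -2, 7, -5, 9); North Co. gets -6.
Maximizing over 3, -6, -6, North Co. chooses Uptown. Subgame-perfect outcome: (Uptown, Loc2) with payoffs (3, 7).
Now find the simultaneous Nash equilibrium.
North Co.'s best replies: Loc1→Downtown; Loc2→Downtown; Loc3→Midtown; Loc4→Downtown.
South Co.'s best replies: Uptown→Loc2; Midtown→Loc2; Downtown→Loc4.
Only (Downtown, Loc4) has each player best-responding; Nash payoffs (-6, 9).
Sequential outcome (Uptown, Loc2) differs from the Nash profile (Downtown, Loc4).

no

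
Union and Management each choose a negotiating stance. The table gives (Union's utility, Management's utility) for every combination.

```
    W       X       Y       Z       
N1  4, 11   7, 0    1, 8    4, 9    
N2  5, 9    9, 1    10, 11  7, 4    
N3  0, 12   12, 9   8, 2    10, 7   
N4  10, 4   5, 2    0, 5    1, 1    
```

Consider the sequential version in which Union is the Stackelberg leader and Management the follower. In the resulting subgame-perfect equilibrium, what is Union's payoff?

Backward induction with Union moving first.
- N1: Management compares 11, 0, 8, 9 and picks W; Union would get 4.
- N2: Management compares 9, 1, 11, 4 and picks Y; Union would get 10.
- N3: Management compares 12, 9, 2, 7 and picks W; Union would get 0.
- N4: Management compares 4, 2, 5, 1 and picks Y; Union would get 0.
Maximizing over 4, 10, 0, 0, Union chooses N2. Subgame-perfect outcome: (N2, Y) with payoffs (10, 11).

10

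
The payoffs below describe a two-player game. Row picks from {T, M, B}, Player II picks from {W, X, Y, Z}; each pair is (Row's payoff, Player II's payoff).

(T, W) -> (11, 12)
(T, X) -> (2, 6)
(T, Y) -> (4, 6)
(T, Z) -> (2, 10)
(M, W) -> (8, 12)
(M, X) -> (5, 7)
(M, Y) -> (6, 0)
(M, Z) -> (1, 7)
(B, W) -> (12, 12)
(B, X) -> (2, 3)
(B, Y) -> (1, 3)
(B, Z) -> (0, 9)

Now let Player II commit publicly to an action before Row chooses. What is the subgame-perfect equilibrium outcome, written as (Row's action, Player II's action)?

Work backward from Row's decision.
- W: BR = B, leader payoff 12.
- X: BR = M, leader payoff 7.
- Y: BR = M, leader payoff 0.
- Z: BR = T, leader payoff 10.
Among 12, 7, 0, 10, the best is 12 at W. Subgame-perfect outcome: (B, W) with payoffs (12, 12).

(B, W)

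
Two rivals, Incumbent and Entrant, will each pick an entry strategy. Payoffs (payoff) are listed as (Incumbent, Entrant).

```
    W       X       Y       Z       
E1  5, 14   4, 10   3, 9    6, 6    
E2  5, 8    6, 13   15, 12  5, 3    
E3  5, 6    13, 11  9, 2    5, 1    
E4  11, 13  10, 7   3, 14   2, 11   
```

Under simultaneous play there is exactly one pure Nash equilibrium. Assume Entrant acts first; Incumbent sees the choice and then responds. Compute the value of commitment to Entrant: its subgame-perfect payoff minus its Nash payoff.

Work backward from Incumbent's decision.
- W → Incumbent plays E4 (best of 5, 5, 5, 11); Entrant gets 13.
- X → Incumbent plays E3 (best of 4, 6, 13, 10); Entrant gets 11.
- Y → Incumbent plays E2 (best of 3, 15, 9, 3); Entrant gets 12.
- Z → Incumbent plays E1 (best of 6, 5, 5, 2); Entrant gets 6.
Among 13, 11, 12, 6, the best is 13 at W. Subgame-perfect outcome: (E4, W) with payoffs (11, 13).
For the simultaneous game, intersect best replies.
Incumbent's best replies: W→E4; X→E3; Y→E2; Z→E1.
Entrant's best replies: E1→W; E2→X; E3→X; E4→Y.
Only (E3, X) has each player best-responding; Nash payoffs (13, 11).
Entrant's commitment gain: 13 − 11 = 2.

2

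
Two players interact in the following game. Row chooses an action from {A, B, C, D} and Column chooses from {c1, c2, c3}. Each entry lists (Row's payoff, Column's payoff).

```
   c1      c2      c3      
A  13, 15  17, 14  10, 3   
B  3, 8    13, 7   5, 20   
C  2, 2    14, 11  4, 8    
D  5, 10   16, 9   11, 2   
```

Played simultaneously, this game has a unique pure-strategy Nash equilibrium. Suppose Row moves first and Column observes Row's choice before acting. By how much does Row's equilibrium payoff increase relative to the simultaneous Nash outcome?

Backward induction with Row moving first.
- A: Column compares 15, 14, 3 and picks c1; Row would get 13.
- B: Column compares 8, 7, 20 and picks c3; Row would get 5.
- C: Column compares 2, 11, 8 and picks c2; Row would get 14.
- D: Column compares 10, 9, 2 and picks c1; Row would get 5.
Among 13, 5, 14, 5, the best is 14 at C. Subgame-perfect outcome: (C, c2) with payoffs (14, 11).
Under simultaneous play:
Row's best replies: c1→A; c2→A; c3→D.
Column's best replies: A→c1; B→c3; C→c2; D→c1.
Only (A, c1) has each player best-responding; Nash payoffs (13, 15).
Row's commitment gain: 14 − 13 = 1.

1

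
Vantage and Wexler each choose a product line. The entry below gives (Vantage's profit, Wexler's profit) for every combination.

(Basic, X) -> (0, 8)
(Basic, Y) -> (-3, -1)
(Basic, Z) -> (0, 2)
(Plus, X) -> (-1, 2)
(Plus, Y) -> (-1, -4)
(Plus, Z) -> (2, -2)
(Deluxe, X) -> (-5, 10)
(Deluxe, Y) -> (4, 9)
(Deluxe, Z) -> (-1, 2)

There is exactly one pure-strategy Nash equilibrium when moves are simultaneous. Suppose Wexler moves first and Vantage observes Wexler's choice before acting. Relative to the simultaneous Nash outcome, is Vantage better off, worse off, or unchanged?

Vantage best-responds to each possible Wexler move:
- X: Vantage compares 0, -1, -5 and picks Basic; Wexler would get 8.
- Y: Vantage compares -3, -1, 4 and picks Deluxe; Wexler would get 9.
- Z: Vantage compares 0, 2, -1 and picks Plus; Wexler would get -2.
Maximizing over 8, 9, -2, Wexler chooses Y. Subgame-perfect outcome: (Deluxe, Y) with payoffs (4, 9).
For the simultaneous game, intersect best replies.
Vantage's best replies: X→Basic; Y→Deluxe; Z→Plus.
Wexler's best replies: Basic→X; Plus→X; Deluxe→X.
The unique mutual best reply is (Basic, X), giving (0, 8).
Vantage earns 4 sequentially versus 0 at the Nash outcome: better off.

better off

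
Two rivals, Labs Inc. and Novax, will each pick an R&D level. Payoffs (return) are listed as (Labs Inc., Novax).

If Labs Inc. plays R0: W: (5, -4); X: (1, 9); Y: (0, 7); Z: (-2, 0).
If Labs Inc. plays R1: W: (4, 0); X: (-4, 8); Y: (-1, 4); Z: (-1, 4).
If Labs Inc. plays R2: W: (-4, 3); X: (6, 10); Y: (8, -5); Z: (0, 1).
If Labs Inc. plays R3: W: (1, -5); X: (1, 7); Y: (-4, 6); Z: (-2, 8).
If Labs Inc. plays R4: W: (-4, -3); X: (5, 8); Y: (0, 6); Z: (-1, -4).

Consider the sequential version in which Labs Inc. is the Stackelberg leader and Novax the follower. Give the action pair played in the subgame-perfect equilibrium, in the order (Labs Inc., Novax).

(R2, X)

Novax best-responds to each possible Labs Inc. move:
- R0: BR = X, leader payoff 1.
- R1: BR = X, leader payoff -4.
- R2: BR = X, leader payoff 6.
- R3: BR = Z, leader payoff -2.
- R4: BR = X, leader payoff 5.
Labs Inc.'s induced payoffs are 1, -4, 6, -2, 5, so Labs Inc. commits to R2. Subgame-perfect outcome: (R2, X) with payoffs (6, 10).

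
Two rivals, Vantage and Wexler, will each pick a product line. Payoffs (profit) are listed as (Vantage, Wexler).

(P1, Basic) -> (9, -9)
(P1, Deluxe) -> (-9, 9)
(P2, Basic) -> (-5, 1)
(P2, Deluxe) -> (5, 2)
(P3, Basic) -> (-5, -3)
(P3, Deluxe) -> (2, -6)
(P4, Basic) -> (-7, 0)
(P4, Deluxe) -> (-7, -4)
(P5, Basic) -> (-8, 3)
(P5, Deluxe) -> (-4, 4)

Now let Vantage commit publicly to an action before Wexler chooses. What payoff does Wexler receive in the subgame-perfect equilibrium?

2

Wexler best-responds to each possible Vantage move:
- P1 → Wexler plays Deluxe (best of -9, 9); Vantage gets -9.
- P2 → Wexler plays Deluxe (best of 1, 2); Vantage gets 5.
- P3 → Wexler plays Basic (best of -3, -6); Vantage gets -5.
- P4 → Wexler plays Basic (best of 0, -4); Vantage gets -7.
- P5 → Wexler plays Deluxe (best of 3, 4); Vantage gets -4.
Among -9, 5, -5, -7, -4, the best is 5 at P2. Subgame-perfect outcome: (P2, Deluxe) with payoffs (5, 2).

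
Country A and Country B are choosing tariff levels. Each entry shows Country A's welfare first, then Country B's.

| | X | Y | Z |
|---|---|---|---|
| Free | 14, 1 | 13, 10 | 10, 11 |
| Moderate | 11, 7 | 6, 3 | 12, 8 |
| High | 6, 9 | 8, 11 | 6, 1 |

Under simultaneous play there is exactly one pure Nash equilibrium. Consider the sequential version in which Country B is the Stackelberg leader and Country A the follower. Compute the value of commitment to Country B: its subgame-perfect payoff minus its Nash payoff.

Backward induction with Country B moving first.
- X: Country A compares 14, 11, 6 and picks Free; Country B would get 1.
- Y: Country A compares 13, 6, 8 and picks Free; Country B would get 10.
- Z: Country A compares 10, 12, 6 and picks Moderate; Country B would get 8.
Maximizing over 1, 10, 8, Country B chooses Y. Subgame-perfect outcome: (Free, Y) with payoffs (13, 10).
Under simultaneous play:
Country A's best replies: X→Free; Y→Free; Z→Moderate.
Country B's best replies: Free→Z; Moderate→Z; High→Y.
The unique mutual best reply is (Moderate, Z), giving (12, 8).
Country B's commitment gain: 10 − 8 = 2.

2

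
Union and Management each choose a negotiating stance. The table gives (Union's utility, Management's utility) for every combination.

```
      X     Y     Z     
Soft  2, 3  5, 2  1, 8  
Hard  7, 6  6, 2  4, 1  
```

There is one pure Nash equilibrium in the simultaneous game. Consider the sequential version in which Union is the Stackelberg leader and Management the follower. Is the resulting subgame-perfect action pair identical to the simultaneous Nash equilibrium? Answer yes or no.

yes

Work backward from Management's decision.
- Soft: Management compares 3, 2, 8 and picks Z; Union would get 1.
- Hard: Management compares 6, 2, 1 and picks X; Union would get 7.
Union's induced payoffs are 1, 7, so Union commits to Hard. Subgame-perfect outcome: (Hard, X) with payoffs (7, 6).
For the simultaneous game, intersect best replies.
Union's best replies: X→Hard; Y→Hard; Z→Hard.
Management's best replies: Soft→Z; Hard→X.
Only (Hard, X) has each player best-responding; Nash payoffs (7, 6).
Sequential outcome (Hard, X) coincides with the Nash profile (Hard, X).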